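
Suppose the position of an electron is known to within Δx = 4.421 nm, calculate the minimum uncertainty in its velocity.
13.093 km/s

Using the Heisenberg uncertainty principle and Δp = mΔv:
ΔxΔp ≥ ℏ/2
Δx(mΔv) ≥ ℏ/2

The minimum uncertainty in velocity is:
Δv_min = ℏ/(2mΔx)
Δv_min = (1.055e-34 J·s) / (2 × 9.109e-31 kg × 4.421e-09 m)
Δv_min = 1.309e+04 m/s = 13.093 km/s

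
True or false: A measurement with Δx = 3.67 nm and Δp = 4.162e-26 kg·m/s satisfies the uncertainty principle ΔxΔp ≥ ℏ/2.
Yes, it satisfies the uncertainty principle.

Calculate the product ΔxΔp:
ΔxΔp = (3.670e-09 m) × (4.162e-26 kg·m/s)
ΔxΔp = 1.527e-34 J·s

Compare to the minimum allowed value ℏ/2:
ℏ/2 = 5.273e-35 J·s

Since ΔxΔp = 1.527e-34 J·s ≥ 5.273e-35 J·s = ℏ/2,
the measurement satisfies the uncertainty principle.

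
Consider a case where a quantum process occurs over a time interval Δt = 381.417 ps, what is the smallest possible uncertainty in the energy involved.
862.851 neV

Using the energy-time uncertainty principle:
ΔEΔt ≥ ℏ/2

The minimum uncertainty in energy is:
ΔE_min = ℏ/(2Δt)
ΔE_min = (1.055e-34 J·s) / (2 × 3.814e-10 s)
ΔE_min = 1.382e-25 J = 862.851 neV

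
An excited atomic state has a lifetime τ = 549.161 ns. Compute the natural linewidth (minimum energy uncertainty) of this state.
599.289 peV

Using the energy-time uncertainty principle:
ΔEΔt ≥ ℏ/2

The lifetime τ represents the time uncertainty Δt.
The natural linewidth (minimum energy uncertainty) is:

ΔE = ℏ/(2τ)
ΔE = (1.055e-34 J·s) / (2 × 5.492e-07 s)
ΔE = 9.602e-29 J = 599.289 peV

This natural linewidth limits the precision of spectroscopic measurements.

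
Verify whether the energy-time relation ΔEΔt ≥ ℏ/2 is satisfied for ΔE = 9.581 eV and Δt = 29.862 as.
No, it violates the uncertainty relation.

Calculate the product ΔEΔt:
ΔE = 9.581 eV = 1.535e-18 J
ΔEΔt = (1.535e-18 J) × (2.986e-17 s)
ΔEΔt = 4.584e-35 J·s

Compare to the minimum allowed value ℏ/2:
ℏ/2 = 5.273e-35 J·s

Since ΔEΔt = 4.584e-35 J·s < 5.273e-35 J·s = ℏ/2,
this violates the uncertainty relation.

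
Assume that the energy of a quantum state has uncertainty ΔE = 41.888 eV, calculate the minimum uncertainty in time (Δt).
7.857 as

Using the energy-time uncertainty principle:
ΔEΔt ≥ ℏ/2

The minimum uncertainty in time is:
Δt_min = ℏ/(2ΔE)
Δt_min = (1.055e-34 J·s) / (2 × 6.711e-18 J)
Δt_min = 7.857e-18 s = 7.857 as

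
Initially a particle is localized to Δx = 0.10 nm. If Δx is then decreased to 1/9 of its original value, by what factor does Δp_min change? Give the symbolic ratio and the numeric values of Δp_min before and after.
Original Δp_min = 5.273 × 10^-25 kg·m/s; new Δp'_min = 4.746 × 10^-24 kg·m/s; ratio Δp'_min/Δp_min = 9.

From the uncertainty principle ΔxΔp ≥ ℏ/2, the minimum momentum uncertainty is Δp_min = ℏ/(2Δx).

Original (Δx = 0.10 nm = 1.000e-10 m):
Δp_min = (1.055e-34 J·s)/(2 × 1.000e-10 m) = 5.273e-25 kg·m/s

When Δx → (1/9)Δx:
Δp'_min = ℏ/(2 × (1/9)Δx) = 9 × ℏ/(2Δx) = 9 × Δp_min
Δp'_min = 9 × 5.273e-25 kg·m/s = 4.746e-24 kg·m/s

Since Δp_min ∝ 1/Δx, when Δx is decreased to 1/9 of its original value, Δp_min increases to 9 times its original value.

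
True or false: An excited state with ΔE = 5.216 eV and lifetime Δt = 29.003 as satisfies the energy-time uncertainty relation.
No, it violates the uncertainty relation.

Calculate the product ΔEΔt:
ΔE = 5.216 eV = 8.357e-19 J
ΔEΔt = (8.357e-19 J) × (2.900e-17 s)
ΔEΔt = 2.424e-35 J·s

Compare to the minimum allowed value ℏ/2:
ℏ/2 = 5.273e-35 J·s

Since ΔEΔt = 2.424e-35 J·s < 5.273e-35 J·s = ℏ/2,
this violates the uncertainty relation.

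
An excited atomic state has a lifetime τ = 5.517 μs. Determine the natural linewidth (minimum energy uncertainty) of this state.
59.653 peV

Using the energy-time uncertainty principle:
ΔEΔt ≥ ℏ/2

The lifetime τ represents the time uncertainty Δt.
The natural linewidth (minimum energy uncertainty) is:

ΔE = ℏ/(2τ)
ΔE = (1.055e-34 J·s) / (2 × 5.517e-06 s)
ΔE = 9.557e-30 J = 59.653 peV

This natural linewidth limits the precision of spectroscopic measurements.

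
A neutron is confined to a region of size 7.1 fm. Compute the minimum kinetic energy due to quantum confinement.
102.764 keV

Using the uncertainty principle:

1. Position uncertainty: Δx ≈ 7.100e-15 m
2. Minimum momentum uncertainty: Δp = ℏ/(2Δx) = 7.427e-21 kg·m/s
3. Minimum kinetic energy:
   KE = (Δp)²/(2m) = (7.427e-21)²/(2 × 1.675e-27 kg)
   KE = 1.646e-14 J = 102.764 keV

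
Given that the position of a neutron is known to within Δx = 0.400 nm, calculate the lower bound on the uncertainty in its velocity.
78.703 m/s

Using the Heisenberg uncertainty principle and Δp = mΔv:
ΔxΔp ≥ ℏ/2
Δx(mΔv) ≥ ℏ/2

The minimum uncertainty in velocity is:
Δv_min = ℏ/(2mΔx)
Δv_min = (1.055e-34 J·s) / (2 × 1.675e-27 kg × 4.000e-10 m)
Δv_min = 7.870e+01 m/s = 78.703 m/s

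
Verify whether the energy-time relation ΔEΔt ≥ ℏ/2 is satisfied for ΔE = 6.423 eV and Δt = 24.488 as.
No, it violates the uncertainty relation.

Calculate the product ΔEΔt:
ΔE = 6.423 eV = 1.029e-18 J
ΔEΔt = (1.029e-18 J) × (2.449e-17 s)
ΔEΔt = 2.520e-35 J·s

Compare to the minimum allowed value ℏ/2:
ℏ/2 = 5.273e-35 J·s

Since ΔEΔt = 2.520e-35 J·s < 5.273e-35 J·s = ℏ/2,
this violates the uncertainty relation.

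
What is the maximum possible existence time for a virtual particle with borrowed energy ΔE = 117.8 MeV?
2.794 ys

Using the energy-time uncertainty principle:
ΔEΔt ≥ ℏ/2

For a virtual particle borrowing energy ΔE, the maximum lifetime is:
Δt_max = ℏ/(2ΔE)

Converting energy:
ΔE = 117.8 MeV = 1.887e-11 J

Δt_max = (1.055e-34 J·s) / (2 × 1.887e-11 J)
Δt_max = 2.794e-24 s = 2.794 ys

Virtual particles with higher borrowed energy exist for shorter times.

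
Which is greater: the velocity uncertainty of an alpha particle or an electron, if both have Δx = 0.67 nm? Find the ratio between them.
The electron has the larger minimum velocity uncertainty, by a ratio of 7294.3.

For both particles, Δp_min = ℏ/(2Δx) = 7.870e-26 kg·m/s (same for both).

The velocity uncertainty is Δv = Δp/m:
- alpha particle: Δv = 7.870e-26 / 6.645e-27 = 1.184e+01 m/s = 11.844 m/s
- electron: Δv = 7.870e-26 / 9.109e-31 = 8.639e+04 m/s = 86.394 km/s

Ratio: 8.639e+04 / 1.184e+01 = 7294.3

The lighter particle has larger velocity uncertainty because Δv ∝ 1/m.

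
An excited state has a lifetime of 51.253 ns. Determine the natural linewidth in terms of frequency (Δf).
1.553 MHz

Using the energy-time uncertainty principle and E = hf:
ΔEΔt ≥ ℏ/2
hΔf·Δt ≥ ℏ/2

The minimum frequency uncertainty is:
Δf = ℏ/(2hτ) = 1/(4πτ)
Δf = 1/(4π × 5.125e-08 s)
Δf = 1.553e+06 Hz = 1.553 MHz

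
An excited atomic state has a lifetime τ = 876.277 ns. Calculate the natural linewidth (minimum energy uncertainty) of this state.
375.573 peV

Using the energy-time uncertainty principle:
ΔEΔt ≥ ℏ/2

The lifetime τ represents the time uncertainty Δt.
The natural linewidth (minimum energy uncertainty) is:

ΔE = ℏ/(2τ)
ΔE = (1.055e-34 J·s) / (2 × 8.763e-07 s)
ΔE = 6.017e-29 J = 375.573 peV

This natural linewidth limits the precision of spectroscopic measurements.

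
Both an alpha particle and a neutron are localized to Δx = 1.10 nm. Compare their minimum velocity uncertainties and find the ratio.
The neutron has the larger minimum velocity uncertainty, by a ratio of 4.0.

For both particles, Δp_min = ℏ/(2Δx) = 4.794e-26 kg·m/s (same for both).

The velocity uncertainty is Δv = Δp/m:
- alpha particle: Δv = 4.794e-26 / 6.645e-27 = 7.214e+00 m/s = 7.214 m/s
- neutron: Δv = 4.794e-26 / 1.675e-27 = 2.862e+01 m/s = 28.619 m/s

Ratio: 2.862e+01 / 7.214e+00 = 4.0

The lighter particle has larger velocity uncertainty because Δv ∝ 1/m.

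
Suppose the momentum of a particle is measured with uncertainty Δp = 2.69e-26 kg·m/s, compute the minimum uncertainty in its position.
1.960 nm

Using the Heisenberg uncertainty principle:
ΔxΔp ≥ ℏ/2

The minimum uncertainty in position is:
Δx_min = ℏ/(2Δp)
Δx_min = (1.055e-34 J·s) / (2 × 2.690e-26 kg·m/s)
Δx_min = 1.960e-09 m = 1.960 nm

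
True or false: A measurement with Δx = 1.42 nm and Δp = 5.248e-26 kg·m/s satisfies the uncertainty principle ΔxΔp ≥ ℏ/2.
Yes, it satisfies the uncertainty principle.

Calculate the product ΔxΔp:
ΔxΔp = (1.420e-09 m) × (5.248e-26 kg·m/s)
ΔxΔp = 7.452e-35 J·s

Compare to the minimum allowed value ℏ/2:
ℏ/2 = 5.273e-35 J·s

Since ΔxΔp = 7.452e-35 J·s ≥ 5.273e-35 J·s = ℏ/2,
the measurement satisfies the uncertainty principle.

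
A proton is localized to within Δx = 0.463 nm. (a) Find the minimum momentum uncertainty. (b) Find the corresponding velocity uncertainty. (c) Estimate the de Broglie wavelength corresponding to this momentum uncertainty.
(a) Δp_min = 1.139 × 10^-25 kg·m/s
(b) Δv_min = 68.088 m/s
(c) λ_dB = 5.818 nm

Step-by-step:

(a) From the uncertainty principle:
Δp_min = ℏ/(2Δx) = (1.055e-34 J·s)/(2 × 4.630e-10 m) = 1.139e-25 kg·m/s

(b) The velocity uncertainty:
Δv = Δp/m = (1.139e-25 kg·m/s)/(1.673e-27 kg) = 6.809e+01 m/s = 68.088 m/s

(c) The de Broglie wavelength for this momentum:
λ = h/p = (6.626e-34 J·s)/(1.139e-25 kg·m/s) = 5.818e-09 m = 5.818 nm

Note: The de Broglie wavelength is comparable to the localization size, as expected from wave-particle duality.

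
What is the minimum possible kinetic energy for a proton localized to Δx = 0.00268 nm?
722.245 meV

Localizing a particle requires giving it sufficient momentum uncertainty:

1. From uncertainty principle: Δp ≥ ℏ/(2Δx)
   Δp_min = (1.055e-34 J·s) / (2 × 2.680e-12 m)
   Δp_min = 1.967e-23 kg·m/s

2. This momentum uncertainty corresponds to kinetic energy:
   KE ≈ (Δp)²/(2m) = (1.967e-23)²/(2 × 1.673e-27 kg)
   KE = 1.157e-19 J = 722.245 meV

Tighter localization requires more energy.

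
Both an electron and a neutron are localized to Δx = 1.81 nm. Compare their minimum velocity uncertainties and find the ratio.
The electron has the larger minimum velocity uncertainty, by a ratio of 1838.7.

For both particles, Δp_min = ℏ/(2Δx) = 2.913e-26 kg·m/s (same for both).

The velocity uncertainty is Δv = Δp/m:
- electron: Δv = 2.913e-26 / 9.109e-31 = 3.198e+04 m/s = 31.980 km/s
- neutron: Δv = 2.913e-26 / 1.675e-27 = 1.739e+01 m/s = 17.393 m/s

Ratio: 3.198e+04 / 1.739e+01 = 1838.7

The lighter particle has larger velocity uncertainty because Δv ∝ 1/m.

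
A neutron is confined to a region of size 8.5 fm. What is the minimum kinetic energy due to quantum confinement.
71.700 keV

Using the uncertainty principle:

1. Position uncertainty: Δx ≈ 8.500e-15 m
2. Minimum momentum uncertainty: Δp = ℏ/(2Δx) = 6.203e-21 kg·m/s
3. Minimum kinetic energy:
   KE = (Δp)²/(2m) = (6.203e-21)²/(2 × 1.675e-27 kg)
   KE = 1.149e-14 J = 71.700 keV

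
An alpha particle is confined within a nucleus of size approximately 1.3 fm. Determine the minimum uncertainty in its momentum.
4.056 × 10^-20 kg·m/s

Using the Heisenberg uncertainty principle:
ΔxΔp ≥ ℏ/2

With Δx ≈ L = 1.300e-15 m (the confinement size):
Δp_min = ℏ/(2Δx)
Δp_min = (1.055e-34 J·s) / (2 × 1.300e-15 m)
Δp_min = 4.056e-20 kg·m/s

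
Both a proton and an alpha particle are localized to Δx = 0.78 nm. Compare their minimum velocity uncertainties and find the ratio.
The proton has the larger minimum velocity uncertainty, by a ratio of 4.0.

For both particles, Δp_min = ℏ/(2Δx) = 6.760e-26 kg·m/s (same for both).

The velocity uncertainty is Δv = Δp/m:
- proton: Δv = 6.760e-26 / 1.673e-27 = 4.042e+01 m/s = 40.416 m/s
- alpha particle: Δv = 6.760e-26 / 6.645e-27 = 1.017e+01 m/s = 10.174 m/s

Ratio: 4.042e+01 / 1.017e+01 = 4.0

The lighter particle has larger velocity uncertainty because Δv ∝ 1/m.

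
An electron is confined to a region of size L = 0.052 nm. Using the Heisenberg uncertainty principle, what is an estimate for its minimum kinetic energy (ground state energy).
3.523 eV

Using the uncertainty principle to estimate ground state energy:

1. The position uncertainty is approximately the confinement size:
   Δx ≈ L = 5.200e-11 m

2. From ΔxΔp ≥ ℏ/2, the minimum momentum uncertainty is:
   Δp ≈ ℏ/(2L) = 1.014e-24 kg·m/s

3. The kinetic energy is approximately:
   KE ≈ (Δp)²/(2m) = (1.014e-24)²/(2 × 9.109e-31 kg)
   KE ≈ 5.644e-19 J = 3.523 eV

This is an order-of-magnitude estimate of the ground state energy.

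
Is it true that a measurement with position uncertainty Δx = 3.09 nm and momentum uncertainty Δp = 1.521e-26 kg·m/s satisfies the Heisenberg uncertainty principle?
No, it violates the uncertainty principle (impossible measurement).

Calculate the product ΔxΔp:
ΔxΔp = (3.090e-09 m) × (1.521e-26 kg·m/s)
ΔxΔp = 4.700e-35 J·s

Compare to the minimum allowed value ℏ/2:
ℏ/2 = 5.273e-35 J·s

Since ΔxΔp = 4.700e-35 J·s < 5.273e-35 J·s = ℏ/2,
the measurement violates the uncertainty principle.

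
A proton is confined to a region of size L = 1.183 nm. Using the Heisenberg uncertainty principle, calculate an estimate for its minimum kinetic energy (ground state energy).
3.707 μeV

Using the uncertainty principle to estimate ground state energy:

1. The position uncertainty is approximately the confinement size:
   Δx ≈ L = 1.183e-09 m

2. From ΔxΔp ≥ ℏ/2, the minimum momentum uncertainty is:
   Δp ≈ ℏ/(2L) = 4.457e-26 kg·m/s

3. The kinetic energy is approximately:
   KE ≈ (Δp)²/(2m) = (4.457e-26)²/(2 × 1.673e-27 kg)
   KE ≈ 5.939e-25 J = 3.707 μeV

This is an order-of-magnitude estimate of the ground state energy.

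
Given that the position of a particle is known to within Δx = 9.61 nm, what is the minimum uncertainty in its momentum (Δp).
5.487 × 10^-27 kg·m/s

Using the Heisenberg uncertainty principle:
ΔxΔp ≥ ℏ/2

The minimum uncertainty in momentum is:
Δp_min = ℏ/(2Δx)
Δp_min = (1.055e-34 J·s) / (2 × 9.610e-09 m)
Δp_min = 5.487e-27 kg·m/s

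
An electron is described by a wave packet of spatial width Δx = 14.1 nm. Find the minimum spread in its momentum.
3.740 × 10^-27 kg·m/s

For a wave packet, the spatial width Δx and momentum spread Δp are related by the uncertainty principle:
ΔxΔp ≥ ℏ/2

The minimum momentum spread is:
Δp_min = ℏ/(2Δx)
Δp_min = (1.055e-34 J·s) / (2 × 1.410e-08 m)
Δp_min = 3.740e-27 kg·m/s

A wave packet cannot have both a well-defined position and well-defined momentum.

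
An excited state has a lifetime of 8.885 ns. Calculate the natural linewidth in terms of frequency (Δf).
8.956 MHz

Using the energy-time uncertainty principle and E = hf:
ΔEΔt ≥ ℏ/2
hΔf·Δt ≥ ℏ/2

The minimum frequency uncertainty is:
Δf = ℏ/(2hτ) = 1/(4πτ)
Δf = 1/(4π × 8.885e-09 s)
Δf = 8.956e+06 Hz = 8.956 MHz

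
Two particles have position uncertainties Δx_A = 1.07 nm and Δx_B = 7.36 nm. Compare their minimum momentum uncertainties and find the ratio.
Particle A has the larger minimum momentum uncertainty, by a factor of 6.88.

For each particle, the minimum momentum uncertainty is Δp_min = ℏ/(2Δx):

Particle A: Δp_A = ℏ/(2×1.070e-09 m) = 4.928e-26 kg·m/s
Particle B: Δp_B = ℏ/(2×7.360e-09 m) = 7.164e-27 kg·m/s

Ratio: Δp_A/Δp_B = 6.88

Since Δp_min ∝ 1/Δx, the particle with smaller position uncertainty (A) has larger momentum uncertainty.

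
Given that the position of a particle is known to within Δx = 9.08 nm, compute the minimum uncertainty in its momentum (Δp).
5.807 × 10^-27 kg·m/s

Using the Heisenberg uncertainty principle:
ΔxΔp ≥ ℏ/2

The minimum uncertainty in momentum is:
Δp_min = ℏ/(2Δx)
Δp_min = (1.055e-34 J·s) / (2 × 9.080e-09 m)
Δp_min = 5.807e-27 kg·m/s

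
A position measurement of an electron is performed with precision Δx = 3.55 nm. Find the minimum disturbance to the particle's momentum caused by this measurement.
1.485 × 10^-26 kg·m/s

The uncertainty principle implies that measuring position disturbs momentum:
ΔxΔp ≥ ℏ/2

When we measure position with precision Δx, we necessarily introduce a momentum uncertainty:
Δp ≥ ℏ/(2Δx)
Δp_min = (1.055e-34 J·s) / (2 × 3.550e-09 m)
Δp_min = 1.485e-26 kg·m/s

The more precisely we measure position, the greater the momentum disturbance.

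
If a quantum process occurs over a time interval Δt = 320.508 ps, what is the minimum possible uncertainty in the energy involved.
1.027 μeV

Using the energy-time uncertainty principle:
ΔEΔt ≥ ℏ/2

The minimum uncertainty in energy is:
ΔE_min = ℏ/(2Δt)
ΔE_min = (1.055e-34 J·s) / (2 × 3.205e-10 s)
ΔE_min = 1.645e-25 J = 1.027 μeV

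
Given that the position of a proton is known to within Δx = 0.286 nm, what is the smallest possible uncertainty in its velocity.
110.226 m/s

Using the Heisenberg uncertainty principle and Δp = mΔv:
ΔxΔp ≥ ℏ/2
Δx(mΔv) ≥ ℏ/2

The minimum uncertainty in velocity is:
Δv_min = ℏ/(2mΔx)
Δv_min = (1.055e-34 J·s) / (2 × 1.673e-27 kg × 2.860e-10 m)
Δv_min = 1.102e+02 m/s = 110.226 m/s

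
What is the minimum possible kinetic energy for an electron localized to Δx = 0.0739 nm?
1.744 eV

Localizing a particle requires giving it sufficient momentum uncertainty:

1. From uncertainty principle: Δp ≥ ℏ/(2Δx)
   Δp_min = (1.055e-34 J·s) / (2 × 7.390e-11 m)
   Δp_min = 7.135e-25 kg·m/s

2. This momentum uncertainty corresponds to kinetic energy:
   KE ≈ (Δp)²/(2m) = (7.135e-25)²/(2 × 9.109e-31 kg)
   KE = 2.794e-19 J = 1.744 eV

Tighter localization requires more energy.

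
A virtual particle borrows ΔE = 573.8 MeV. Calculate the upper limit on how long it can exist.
5.736 × 10^-25 s

Using the energy-time uncertainty principle:
ΔEΔt ≥ ℏ/2

For a virtual particle borrowing energy ΔE, the maximum lifetime is:
Δt_max = ℏ/(2ΔE)

Converting energy:
ΔE = 573.8 MeV = 9.193e-11 J

Δt_max = (1.055e-34 J·s) / (2 × 9.193e-11 J)
Δt_max = 5.736e-25 s = 5.736 × 10^-25 s

Virtual particles with higher borrowed energy exist for shorter times.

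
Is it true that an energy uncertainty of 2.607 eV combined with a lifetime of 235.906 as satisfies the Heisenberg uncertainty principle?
Yes, it satisfies the uncertainty relation.

Calculate the product ΔEΔt:
ΔE = 2.607 eV = 4.177e-19 J
ΔEΔt = (4.177e-19 J) × (2.359e-16 s)
ΔEΔt = 9.853e-35 J·s

Compare to the minimum allowed value ℏ/2:
ℏ/2 = 5.273e-35 J·s

Since ΔEΔt = 9.853e-35 J·s ≥ 5.273e-35 J·s = ℏ/2,
this satisfies the uncertainty relation.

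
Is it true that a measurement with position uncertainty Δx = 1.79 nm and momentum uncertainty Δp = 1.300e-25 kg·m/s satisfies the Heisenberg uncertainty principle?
Yes, it satisfies the uncertainty principle.

Calculate the product ΔxΔp:
ΔxΔp = (1.790e-09 m) × (1.300e-25 kg·m/s)
ΔxΔp = 2.327e-34 J·s

Compare to the minimum allowed value ℏ/2:
ℏ/2 = 5.273e-35 J·s

Since ΔxΔp = 2.327e-34 J·s ≥ 5.273e-35 J·s = ℏ/2,
the measurement satisfies the uncertainty principle.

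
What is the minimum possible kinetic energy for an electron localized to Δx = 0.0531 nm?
3.378 eV

Localizing a particle requires giving it sufficient momentum uncertainty:

1. From uncertainty principle: Δp ≥ ℏ/(2Δx)
   Δp_min = (1.055e-34 J·s) / (2 × 5.310e-11 m)
   Δp_min = 9.930e-25 kg·m/s

2. This momentum uncertainty corresponds to kinetic energy:
   KE ≈ (Δp)²/(2m) = (9.930e-25)²/(2 × 9.109e-31 kg)
   KE = 5.412e-19 J = 3.378 eV

Tighter localization requires more energy.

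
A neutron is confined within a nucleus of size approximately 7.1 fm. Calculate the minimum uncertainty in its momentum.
7.427 × 10^-21 kg·m/s

Using the Heisenberg uncertainty principle:
ΔxΔp ≥ ℏ/2

With Δx ≈ L = 7.100e-15 m (the confinement size):
Δp_min = ℏ/(2Δx)
Δp_min = (1.055e-34 J·s) / (2 × 7.100e-15 m)
Δp_min = 7.427e-21 kg·m/s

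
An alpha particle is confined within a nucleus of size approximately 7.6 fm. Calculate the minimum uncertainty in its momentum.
6.938 × 10^-21 kg·m/s

Using the Heisenberg uncertainty principle:
ΔxΔp ≥ ℏ/2

With Δx ≈ L = 7.600e-15 m (the confinement size):
Δp_min = ℏ/(2Δx)
Δp_min = (1.055e-34 J·s) / (2 × 7.600e-15 m)
Δp_min = 6.938e-21 kg·m/s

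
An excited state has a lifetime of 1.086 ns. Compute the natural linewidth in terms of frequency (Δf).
73.276 MHz

Using the energy-time uncertainty principle and E = hf:
ΔEΔt ≥ ℏ/2
hΔf·Δt ≥ ℏ/2

The minimum frequency uncertainty is:
Δf = ℏ/(2hτ) = 1/(4πτ)
Δf = 1/(4π × 1.086e-09 s)
Δf = 7.328e+07 Hz = 73.276 MHz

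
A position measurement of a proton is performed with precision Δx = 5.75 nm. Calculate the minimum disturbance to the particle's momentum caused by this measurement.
9.170 × 10^-27 kg·m/s

The uncertainty principle implies that measuring position disturbs momentum:
ΔxΔp ≥ ℏ/2

When we measure position with precision Δx, we necessarily introduce a momentum uncertainty:
Δp ≥ ℏ/(2Δx)
Δp_min = (1.055e-34 J·s) / (2 × 5.750e-09 m)
Δp_min = 9.170e-27 kg·m/s

The more precisely we measure position, the greater the momentum disturbance.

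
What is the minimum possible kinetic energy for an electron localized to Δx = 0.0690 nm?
2.001 eV

Localizing a particle requires giving it sufficient momentum uncertainty:

1. From uncertainty principle: Δp ≥ ℏ/(2Δx)
   Δp_min = (1.055e-34 J·s) / (2 × 6.900e-11 m)
   Δp_min = 7.642e-25 kg·m/s

2. This momentum uncertainty corresponds to kinetic energy:
   KE ≈ (Δp)²/(2m) = (7.642e-25)²/(2 × 9.109e-31 kg)
   KE = 3.205e-19 J = 2.001 eV

Tighter localization requires more energy.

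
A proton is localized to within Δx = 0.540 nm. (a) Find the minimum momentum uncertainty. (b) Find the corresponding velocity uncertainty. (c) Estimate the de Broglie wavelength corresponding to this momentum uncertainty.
(a) Δp_min = 9.765 × 10^-26 kg·m/s
(b) Δv_min = 58.379 m/s
(c) λ_dB = 6.786 nm

Step-by-step:

(a) From the uncertainty principle:
Δp_min = ℏ/(2Δx) = (1.055e-34 J·s)/(2 × 5.400e-10 m) = 9.765e-26 kg·m/s

(b) The velocity uncertainty:
Δv = Δp/m = (9.765e-26 kg·m/s)/(1.673e-27 kg) = 5.838e+01 m/s = 58.379 m/s

(c) The de Broglie wavelength for this momentum:
λ = h/p = (6.626e-34 J·s)/(9.765e-26 kg·m/s) = 6.786e-09 m = 6.786 nm

Note: The de Broglie wavelength is comparable to the localization size, as expected from wave-particle duality.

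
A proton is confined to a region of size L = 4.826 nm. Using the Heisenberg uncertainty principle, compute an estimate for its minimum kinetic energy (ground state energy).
222.730 neV

Using the uncertainty principle to estimate ground state energy:

1. The position uncertainty is approximately the confinement size:
   Δx ≈ L = 4.826e-09 m

2. From ΔxΔp ≥ ℏ/2, the minimum momentum uncertainty is:
   Δp ≈ ℏ/(2L) = 1.093e-26 kg·m/s

3. The kinetic energy is approximately:
   KE ≈ (Δp)²/(2m) = (1.093e-26)²/(2 × 1.673e-27 kg)
   KE ≈ 3.569e-26 J = 222.730 neV

This is an order-of-magnitude estimate of the ground state energy.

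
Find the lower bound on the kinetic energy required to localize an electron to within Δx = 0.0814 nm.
1.438 eV

Localizing a particle requires giving it sufficient momentum uncertainty:

1. From uncertainty principle: Δp ≥ ℏ/(2Δx)
   Δp_min = (1.055e-34 J·s) / (2 × 8.140e-11 m)
   Δp_min = 6.478e-25 kg·m/s

2. This momentum uncertainty corresponds to kinetic energy:
   KE ≈ (Δp)²/(2m) = (6.478e-25)²/(2 × 9.109e-31 kg)
   KE = 2.303e-19 J = 1.438 eV

Tighter localization requires more energy.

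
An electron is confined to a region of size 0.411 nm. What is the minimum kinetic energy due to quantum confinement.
56.387 meV

Using the uncertainty principle:

1. Position uncertainty: Δx ≈ 4.110e-10 m
2. Minimum momentum uncertainty: Δp = ℏ/(2Δx) = 1.283e-25 kg·m/s
3. Minimum kinetic energy:
   KE = (Δp)²/(2m) = (1.283e-25)²/(2 × 9.109e-31 kg)
   KE = 9.034e-21 J = 56.387 meV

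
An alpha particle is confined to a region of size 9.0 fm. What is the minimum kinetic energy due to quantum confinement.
16.121 keV

Using the uncertainty principle:

1. Position uncertainty: Δx ≈ 9.000e-15 m
2. Minimum momentum uncertainty: Δp = ℏ/(2Δx) = 5.859e-21 kg·m/s
3. Minimum kinetic energy:
   KE = (Δp)²/(2m) = (5.859e-21)²/(2 × 6.645e-27 kg)
   KE = 2.583e-15 J = 16.121 keV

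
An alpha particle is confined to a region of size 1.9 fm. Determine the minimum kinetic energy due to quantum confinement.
361.720 keV

Using the uncertainty principle:

1. Position uncertainty: Δx ≈ 1.900e-15 m
2. Minimum momentum uncertainty: Δp = ℏ/(2Δx) = 2.775e-20 kg·m/s
3. Minimum kinetic energy:
   KE = (Δp)²/(2m) = (2.775e-20)²/(2 × 6.645e-27 kg)
   KE = 5.795e-14 J = 361.720 keV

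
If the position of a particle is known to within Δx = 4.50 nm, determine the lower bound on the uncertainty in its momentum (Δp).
1.172 × 10^-26 kg·m/s

Using the Heisenberg uncertainty principle:
ΔxΔp ≥ ℏ/2

The minimum uncertainty in momentum is:
Δp_min = ℏ/(2Δx)
Δp_min = (1.055e-34 J·s) / (2 × 4.500e-09 m)
Δp_min = 1.172e-26 kg·m/s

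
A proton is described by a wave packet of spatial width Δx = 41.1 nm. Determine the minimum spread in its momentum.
1.283 × 10^-27 kg·m/s

For a wave packet, the spatial width Δx and momentum spread Δp are related by the uncertainty principle:
ΔxΔp ≥ ℏ/2

The minimum momentum spread is:
Δp_min = ℏ/(2Δx)
Δp_min = (1.055e-34 J·s) / (2 × 4.110e-08 m)
Δp_min = 1.283e-27 kg·m/s

A wave packet cannot have both a well-defined position and well-defined momentum.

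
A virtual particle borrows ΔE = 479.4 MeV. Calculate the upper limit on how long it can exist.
6.865 × 10^-25 s

Using the energy-time uncertainty principle:
ΔEΔt ≥ ℏ/2

For a virtual particle borrowing energy ΔE, the maximum lifetime is:
Δt_max = ℏ/(2ΔE)

Converting energy:
ΔE = 479.4 MeV = 7.681e-11 J

Δt_max = (1.055e-34 J·s) / (2 × 7.681e-11 J)
Δt_max = 6.865e-25 s = 6.865 × 10^-25 s

Virtual particles with higher borrowed energy exist for shorter times.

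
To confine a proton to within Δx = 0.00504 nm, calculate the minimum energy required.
204.218 meV

Localizing a particle requires giving it sufficient momentum uncertainty:

1. From uncertainty principle: Δp ≥ ℏ/(2Δx)
   Δp_min = (1.055e-34 J·s) / (2 × 5.040e-12 m)
   Δp_min = 1.046e-23 kg·m/s

2. This momentum uncertainty corresponds to kinetic energy:
   KE ≈ (Δp)²/(2m) = (1.046e-23)²/(2 × 1.673e-27 kg)
   KE = 3.272e-20 J = 204.218 meV

Tighter localization requires more energy.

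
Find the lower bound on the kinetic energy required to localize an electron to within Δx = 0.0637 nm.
2.347 eV

Localizing a particle requires giving it sufficient momentum uncertainty:

1. From uncertainty principle: Δp ≥ ℏ/(2Δx)
   Δp_min = (1.055e-34 J·s) / (2 × 6.370e-11 m)
   Δp_min = 8.278e-25 kg·m/s

2. This momentum uncertainty corresponds to kinetic energy:
   KE ≈ (Δp)²/(2m) = (8.278e-25)²/(2 × 9.109e-31 kg)
   KE = 3.761e-19 J = 2.347 eV

Tighter localization requires more energy.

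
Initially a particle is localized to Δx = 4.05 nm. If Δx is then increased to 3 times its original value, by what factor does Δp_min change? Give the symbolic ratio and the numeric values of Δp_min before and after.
Original Δp_min = 1.302 × 10^-26 kg·m/s; new Δp'_min = 4.340 × 10^-27 kg·m/s; ratio Δp'_min/Δp_min = 1/3.

From the uncertainty principle ΔxΔp ≥ ℏ/2, the minimum momentum uncertainty is Δp_min = ℏ/(2Δx).

Original (Δx = 4.05 nm = 4.050e-09 m):
Δp_min = (1.055e-34 J·s)/(2 × 4.050e-09 m) = 1.302e-26 kg·m/s

When Δx → 3Δx:
Δp'_min = ℏ/(2 × 3Δx) = (1/3) × ℏ/(2Δx) = (1/3) × Δp_min
Δp'_min = 1/3 × 1.302e-26 kg·m/s = 4.340e-27 kg·m/s

Since Δp_min ∝ 1/Δx, when Δx is increased to 3 times its original value, Δp_min decreases to 1/3 of its original value.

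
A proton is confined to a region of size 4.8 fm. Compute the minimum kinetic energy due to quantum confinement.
225.150 keV

Using the uncertainty principle:

1. Position uncertainty: Δx ≈ 4.800e-15 m
2. Minimum momentum uncertainty: Δp = ℏ/(2Δx) = 1.099e-20 kg·m/s
3. Minimum kinetic energy:
   KE = (Δp)²/(2m) = (1.099e-20)²/(2 × 1.673e-27 kg)
   KE = 3.607e-14 J = 225.150 keV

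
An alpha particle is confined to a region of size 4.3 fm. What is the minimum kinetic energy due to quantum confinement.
70.622 keV

Using the uncertainty principle:

1. Position uncertainty: Δx ≈ 4.300e-15 m
2. Minimum momentum uncertainty: Δp = ℏ/(2Δx) = 1.226e-20 kg·m/s
3. Minimum kinetic energy:
   KE = (Δp)²/(2m) = (1.226e-20)²/(2 × 6.645e-27 kg)
   KE = 1.131e-14 J = 70.622 keV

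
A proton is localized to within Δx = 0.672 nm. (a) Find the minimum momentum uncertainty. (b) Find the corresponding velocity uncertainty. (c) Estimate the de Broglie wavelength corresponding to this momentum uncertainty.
(a) Δp_min = 7.847 × 10^-26 kg·m/s
(b) Δv_min = 46.911 m/s
(c) λ_dB = 8.445 nm

Step-by-step:

(a) From the uncertainty principle:
Δp_min = ℏ/(2Δx) = (1.055e-34 J·s)/(2 × 6.720e-10 m) = 7.847e-26 kg·m/s

(b) The velocity uncertainty:
Δv = Δp/m = (7.847e-26 kg·m/s)/(1.673e-27 kg) = 4.691e+01 m/s = 46.911 m/s

(c) The de Broglie wavelength for this momentum:
λ = h/p = (6.626e-34 J·s)/(7.847e-26 kg·m/s) = 8.445e-09 m = 8.445 nm

Note: The de Broglie wavelength is comparable to the localization size, as expected from wave-particle duality.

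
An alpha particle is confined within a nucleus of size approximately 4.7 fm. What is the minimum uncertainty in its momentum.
1.122 × 10^-20 kg·m/s

Using the Heisenberg uncertainty principle:
ΔxΔp ≥ ℏ/2

With Δx ≈ L = 4.700e-15 m (the confinement size):
Δp_min = ℏ/(2Δx)
Δp_min = (1.055e-34 J·s) / (2 × 4.700e-15 m)
Δp_min = 1.122e-20 kg·m/s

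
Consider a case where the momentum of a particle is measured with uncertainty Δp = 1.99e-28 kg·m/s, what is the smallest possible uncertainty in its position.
264.968 nm

Using the Heisenberg uncertainty principle:
ΔxΔp ≥ ℏ/2

The minimum uncertainty in position is:
Δx_min = ℏ/(2Δp)
Δx_min = (1.055e-34 J·s) / (2 × 1.990e-28 kg·m/s)
Δx_min = 2.650e-07 m = 264.968 nm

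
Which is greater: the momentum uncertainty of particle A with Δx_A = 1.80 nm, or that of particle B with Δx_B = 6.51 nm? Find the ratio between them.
Particle A has the larger minimum momentum uncertainty, by a factor of 3.62.

For each particle, the minimum momentum uncertainty is Δp_min = ℏ/(2Δx):

Particle A: Δp_A = ℏ/(2×1.800e-09 m) = 2.929e-26 kg·m/s
Particle B: Δp_B = ℏ/(2×6.510e-09 m) = 8.100e-27 kg·m/s

Ratio: Δp_A/Δp_B = 3.62

Since Δp_min ∝ 1/Δx, the particle with smaller position uncertainty (A) has larger momentum uncertainty.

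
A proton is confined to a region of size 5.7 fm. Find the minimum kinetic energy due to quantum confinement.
159.663 keV

Using the uncertainty principle:

1. Position uncertainty: Δx ≈ 5.700e-15 m
2. Minimum momentum uncertainty: Δp = ℏ/(2Δx) = 9.251e-21 kg·m/s
3. Minimum kinetic energy:
   KE = (Δp)²/(2m) = (9.251e-21)²/(2 × 1.673e-27 kg)
   KE = 2.558e-14 J = 159.663 keV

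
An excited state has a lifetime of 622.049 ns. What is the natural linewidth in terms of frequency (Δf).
127.928 kHz

Using the energy-time uncertainty principle and E = hf:
ΔEΔt ≥ ℏ/2
hΔf·Δt ≥ ℏ/2

The minimum frequency uncertainty is:
Δf = ℏ/(2hτ) = 1/(4πτ)
Δf = 1/(4π × 6.220e-07 s)
Δf = 1.279e+05 Hz = 127.928 kHz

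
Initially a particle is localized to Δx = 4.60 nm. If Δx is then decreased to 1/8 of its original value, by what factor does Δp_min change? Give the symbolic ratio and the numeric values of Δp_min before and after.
Original Δp_min = 1.146 × 10^-26 kg·m/s; new Δp'_min = 9.170 × 10^-26 kg·m/s; ratio Δp'_min/Δp_min = 8.

From the uncertainty principle ΔxΔp ≥ ℏ/2, the minimum momentum uncertainty is Δp_min = ℏ/(2Δx).

Original (Δx = 4.60 nm = 4.600e-09 m):
Δp_min = (1.055e-34 J·s)/(2 × 4.600e-09 m) = 1.146e-26 kg·m/s

When Δx → (1/8)Δx:
Δp'_min = ℏ/(2 × (1/8)Δx) = 8 × ℏ/(2Δx) = 8 × Δp_min
Δp'_min = 8 × 1.146e-26 kg·m/s = 9.170e-26 kg·m/s

Since Δp_min ∝ 1/Δx, when Δx is decreased to 1/8 of its original value, Δp_min increases to 8 times its original value.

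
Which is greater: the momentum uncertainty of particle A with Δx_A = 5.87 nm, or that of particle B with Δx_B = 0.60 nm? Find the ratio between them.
Particle B has the larger minimum momentum uncertainty, by a factor of 9.78.

For each particle, the minimum momentum uncertainty is Δp_min = ℏ/(2Δx):

Particle A: Δp_A = ℏ/(2×5.870e-09 m) = 8.983e-27 kg·m/s
Particle B: Δp_B = ℏ/(2×6.000e-10 m) = 8.788e-26 kg·m/s

Ratio: Δp_B/Δp_A = 9.78

Since Δp_min ∝ 1/Δx, the particle with smaller position uncertainty (B) has larger momentum uncertainty.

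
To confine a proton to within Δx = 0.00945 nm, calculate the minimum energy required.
58.089 meV

Localizing a particle requires giving it sufficient momentum uncertainty:

1. From uncertainty principle: Δp ≥ ℏ/(2Δx)
   Δp_min = (1.055e-34 J·s) / (2 × 9.450e-12 m)
   Δp_min = 5.580e-24 kg·m/s

2. This momentum uncertainty corresponds to kinetic energy:
   KE ≈ (Δp)²/(2m) = (5.580e-24)²/(2 × 1.673e-27 kg)
   KE = 9.307e-21 J = 58.089 meV

Tighter localization requires more energy.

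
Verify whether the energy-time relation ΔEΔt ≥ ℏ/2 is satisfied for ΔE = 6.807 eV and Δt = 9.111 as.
No, it violates the uncertainty relation.

Calculate the product ΔEΔt:
ΔE = 6.807 eV = 1.091e-18 J
ΔEΔt = (1.091e-18 J) × (9.111e-18 s)
ΔEΔt = 9.936e-36 J·s

Compare to the minimum allowed value ℏ/2:
ℏ/2 = 5.273e-35 J·s

Since ΔEΔt = 9.936e-36 J·s < 5.273e-35 J·s = ℏ/2,
this violates the uncertainty relation.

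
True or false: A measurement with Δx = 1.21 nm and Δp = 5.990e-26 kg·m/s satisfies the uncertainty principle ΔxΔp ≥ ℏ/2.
Yes, it satisfies the uncertainty principle.

Calculate the product ΔxΔp:
ΔxΔp = (1.210e-09 m) × (5.990e-26 kg·m/s)
ΔxΔp = 7.248e-35 J·s

Compare to the minimum allowed value ℏ/2:
ℏ/2 = 5.273e-35 J·s

Since ΔxΔp = 7.248e-35 J·s ≥ 5.273e-35 J·s = ℏ/2,
the measurement satisfies the uncertainty principle.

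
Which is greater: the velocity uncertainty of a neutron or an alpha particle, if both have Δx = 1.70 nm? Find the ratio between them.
The neutron has the larger minimum velocity uncertainty, by a ratio of 4.0.

For both particles, Δp_min = ℏ/(2Δx) = 3.102e-26 kg·m/s (same for both).

The velocity uncertainty is Δv = Δp/m:
- neutron: Δv = 3.102e-26 / 1.675e-27 = 1.852e+01 m/s = 18.518 m/s
- alpha particle: Δv = 3.102e-26 / 6.645e-27 = 4.668e+00 m/s = 4.668 m/s

Ratio: 1.852e+01 / 4.668e+00 = 4.0

The lighter particle has larger velocity uncertainty because Δv ∝ 1/m.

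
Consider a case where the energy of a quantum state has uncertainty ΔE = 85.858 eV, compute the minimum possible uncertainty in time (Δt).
3.833 as

Using the energy-time uncertainty principle:
ΔEΔt ≥ ℏ/2

The minimum uncertainty in time is:
Δt_min = ℏ/(2ΔE)
Δt_min = (1.055e-34 J·s) / (2 × 1.376e-17 J)
Δt_min = 3.833e-18 s = 3.833 as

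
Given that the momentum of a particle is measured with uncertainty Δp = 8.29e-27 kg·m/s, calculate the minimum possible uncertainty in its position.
6.361 nm

Using the Heisenberg uncertainty principle:
ΔxΔp ≥ ℏ/2

The minimum uncertainty in position is:
Δx_min = ℏ/(2Δp)
Δx_min = (1.055e-34 J·s) / (2 × 8.290e-27 kg·m/s)
Δx_min = 6.361e-09 m = 6.361 nm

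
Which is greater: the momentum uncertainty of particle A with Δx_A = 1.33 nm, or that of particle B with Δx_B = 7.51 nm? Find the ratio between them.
Particle A has the larger minimum momentum uncertainty, by a factor of 5.65.

For each particle, the minimum momentum uncertainty is Δp_min = ℏ/(2Δx):

Particle A: Δp_A = ℏ/(2×1.330e-09 m) = 3.965e-26 kg·m/s
Particle B: Δp_B = ℏ/(2×7.510e-09 m) = 7.021e-27 kg·m/s

Ratio: Δp_A/Δp_B = 5.65

Since Δp_min ∝ 1/Δx, the particle with smaller position uncertainty (A) has larger momentum uncertainty.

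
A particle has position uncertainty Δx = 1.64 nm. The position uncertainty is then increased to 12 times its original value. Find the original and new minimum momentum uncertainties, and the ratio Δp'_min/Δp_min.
Original Δp_min = 3.215 × 10^-26 kg·m/s; new Δp'_min = 2.679 × 10^-27 kg·m/s; ratio Δp'_min/Δp_min = 1/12.

From the uncertainty principle ΔxΔp ≥ ℏ/2, the minimum momentum uncertainty is Δp_min = ℏ/(2Δx).

Original (Δx = 1.64 nm = 1.640e-09 m):
Δp_min = (1.055e-34 J·s)/(2 × 1.640e-09 m) = 3.215e-26 kg·m/s

When Δx → 12Δx:
Δp'_min = ℏ/(2 × 12Δx) = (1/12) × ℏ/(2Δx) = (1/12) × Δp_min
Δp'_min = 1/12 × 3.215e-26 kg·m/s = 2.679e-27 kg·m/s

Since Δp_min ∝ 1/Δx, when Δx is increased to 12 times its original value, Δp_min decreases to 1/12 of its original value.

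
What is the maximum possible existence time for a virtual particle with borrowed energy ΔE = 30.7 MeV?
10.720 ys

Using the energy-time uncertainty principle:
ΔEΔt ≥ ℏ/2

For a virtual particle borrowing energy ΔE, the maximum lifetime is:
Δt_max = ℏ/(2ΔE)

Converting energy:
ΔE = 30.7 MeV = 4.919e-12 J

Δt_max = (1.055e-34 J·s) / (2 × 4.919e-12 J)
Δt_max = 1.072e-23 s = 10.720 ys

Virtual particles with higher borrowed energy exist for shorter times.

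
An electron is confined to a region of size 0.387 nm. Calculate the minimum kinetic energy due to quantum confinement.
63.598 meV

Using the uncertainty principle:

1. Position uncertainty: Δx ≈ 3.870e-10 m
2. Minimum momentum uncertainty: Δp = ℏ/(2Δx) = 1.362e-25 kg·m/s
3. Minimum kinetic energy:
   KE = (Δp)²/(2m) = (1.362e-25)²/(2 × 9.109e-31 kg)
   KE = 1.019e-20 J = 63.598 meV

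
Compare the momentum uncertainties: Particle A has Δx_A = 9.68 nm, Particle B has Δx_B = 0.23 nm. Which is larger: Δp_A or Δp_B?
Particle B has the larger minimum momentum uncertainty, by a factor of 42.09.

For each particle, the minimum momentum uncertainty is Δp_min = ℏ/(2Δx):

Particle A: Δp_A = ℏ/(2×9.680e-09 m) = 5.447e-27 kg·m/s
Particle B: Δp_B = ℏ/(2×2.300e-10 m) = 2.293e-25 kg·m/s

Ratio: Δp_B/Δp_A = 42.09

Since Δp_min ∝ 1/Δx, the particle with smaller position uncertainty (B) has larger momentum uncertainty.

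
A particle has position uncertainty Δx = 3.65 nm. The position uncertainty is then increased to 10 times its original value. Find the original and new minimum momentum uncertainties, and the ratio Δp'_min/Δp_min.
Original Δp_min = 1.445 × 10^-26 kg·m/s; new Δp'_min = 1.445 × 10^-27 kg·m/s; ratio Δp'_min/Δp_min = 1/10.

From the uncertainty principle ΔxΔp ≥ ℏ/2, the minimum momentum uncertainty is Δp_min = ℏ/(2Δx).

Original (Δx = 3.65 nm = 3.650e-09 m):
Δp_min = (1.055e-34 J·s)/(2 × 3.650e-09 m) = 1.445e-26 kg·m/s

When Δx → 10Δx:
Δp'_min = ℏ/(2 × 10Δx) = (1/10) × ℏ/(2Δx) = (1/10) × Δp_min
Δp'_min = 1/10 × 1.445e-26 kg·m/s = 1.445e-27 kg·m/s

Since Δp_min ∝ 1/Δx, when Δx is increased to 10 times its original value, Δp_min decreases to 1/10 of its original value.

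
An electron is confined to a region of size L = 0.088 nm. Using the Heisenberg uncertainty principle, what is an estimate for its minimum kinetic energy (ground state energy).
1.230 eV

Using the uncertainty principle to estimate ground state energy:

1. The position uncertainty is approximately the confinement size:
   Δx ≈ L = 8.800e-11 m

2. From ΔxΔp ≥ ℏ/2, the minimum momentum uncertainty is:
   Δp ≈ ℏ/(2L) = 5.992e-25 kg·m/s

3. The kinetic energy is approximately:
   KE ≈ (Δp)²/(2m) = (5.992e-25)²/(2 × 9.109e-31 kg)
   KE ≈ 1.971e-19 J = 1.230 eV

This is an order-of-magnitude estimate of the ground state energy.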